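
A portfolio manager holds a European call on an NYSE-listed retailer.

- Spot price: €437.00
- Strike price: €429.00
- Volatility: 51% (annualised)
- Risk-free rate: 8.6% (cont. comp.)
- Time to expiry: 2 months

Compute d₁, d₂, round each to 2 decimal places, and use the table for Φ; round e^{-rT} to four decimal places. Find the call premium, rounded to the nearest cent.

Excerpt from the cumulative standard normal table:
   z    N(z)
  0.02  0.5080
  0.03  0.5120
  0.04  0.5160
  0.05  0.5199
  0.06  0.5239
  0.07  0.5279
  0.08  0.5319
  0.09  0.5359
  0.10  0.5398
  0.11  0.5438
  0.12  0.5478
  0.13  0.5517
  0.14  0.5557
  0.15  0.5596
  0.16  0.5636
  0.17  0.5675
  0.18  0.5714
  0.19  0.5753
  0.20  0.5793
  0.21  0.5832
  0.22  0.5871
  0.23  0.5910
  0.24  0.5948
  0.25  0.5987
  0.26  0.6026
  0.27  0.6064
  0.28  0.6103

€43.47

σ√T = 0.51 × 0.4082 = 0.2082
d₁ = [ln(437/429) + (0.086 + 0.51²/2)·0.1667] / 0.2082 = [0.0185 + 0.0360] / 0.2082 = 0.2617 which rounds to 0.26
d₂ = d₁ − σ√T = 0.2617 − 0.2082 = 0.0535 which rounds to 0.05
e^(−rT) = e^(−0.086·0.1667) = 0.9858
N(d₁) = N(0.26) = 0.6026;  N(d₂) = N(0.05) = 0.5199
C = 437·0.6026 − 429·0.9858·0.5199 = 263.3362 − 219.8700 = 43.4662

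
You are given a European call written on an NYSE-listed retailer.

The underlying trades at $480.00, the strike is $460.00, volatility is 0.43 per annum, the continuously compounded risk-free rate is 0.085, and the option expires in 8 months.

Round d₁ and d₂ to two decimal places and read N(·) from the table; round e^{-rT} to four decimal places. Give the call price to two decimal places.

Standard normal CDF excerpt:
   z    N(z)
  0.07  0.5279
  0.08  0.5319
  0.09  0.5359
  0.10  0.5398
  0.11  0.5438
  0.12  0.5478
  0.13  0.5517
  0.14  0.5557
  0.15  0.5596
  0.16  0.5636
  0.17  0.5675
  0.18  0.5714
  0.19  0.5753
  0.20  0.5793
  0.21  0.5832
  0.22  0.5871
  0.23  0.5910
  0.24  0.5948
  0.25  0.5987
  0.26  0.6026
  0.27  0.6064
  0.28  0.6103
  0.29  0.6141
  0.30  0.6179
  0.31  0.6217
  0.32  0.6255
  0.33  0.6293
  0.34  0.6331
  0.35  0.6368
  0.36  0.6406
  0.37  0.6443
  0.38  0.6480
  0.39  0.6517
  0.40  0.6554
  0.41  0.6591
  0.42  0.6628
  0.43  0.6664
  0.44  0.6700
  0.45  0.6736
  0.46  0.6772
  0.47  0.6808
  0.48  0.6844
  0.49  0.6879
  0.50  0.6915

σ√T = 0.43·√0.6667 = 0.3511
d₁ = [ln(480/460) + (0.085 + 0.43²/2)·0.6667] / 0.3511 = [0.0426 + 0.1183] / 0.3511 = 0.4582 ≈ 0.46
d₂ = d₁ − σ√T = 0.4582 − 0.3511 = 0.1071 ≈ 0.11
e^(−rT) = e^(−0.085·0.6667) = 0.9449
C = 480·N(0.46) − 460·0.9449·N(0.11) = 480·0.6772 − 460·0.9449·0.5438 = 325.0560 − 236.3648 = 88.6912

$88.69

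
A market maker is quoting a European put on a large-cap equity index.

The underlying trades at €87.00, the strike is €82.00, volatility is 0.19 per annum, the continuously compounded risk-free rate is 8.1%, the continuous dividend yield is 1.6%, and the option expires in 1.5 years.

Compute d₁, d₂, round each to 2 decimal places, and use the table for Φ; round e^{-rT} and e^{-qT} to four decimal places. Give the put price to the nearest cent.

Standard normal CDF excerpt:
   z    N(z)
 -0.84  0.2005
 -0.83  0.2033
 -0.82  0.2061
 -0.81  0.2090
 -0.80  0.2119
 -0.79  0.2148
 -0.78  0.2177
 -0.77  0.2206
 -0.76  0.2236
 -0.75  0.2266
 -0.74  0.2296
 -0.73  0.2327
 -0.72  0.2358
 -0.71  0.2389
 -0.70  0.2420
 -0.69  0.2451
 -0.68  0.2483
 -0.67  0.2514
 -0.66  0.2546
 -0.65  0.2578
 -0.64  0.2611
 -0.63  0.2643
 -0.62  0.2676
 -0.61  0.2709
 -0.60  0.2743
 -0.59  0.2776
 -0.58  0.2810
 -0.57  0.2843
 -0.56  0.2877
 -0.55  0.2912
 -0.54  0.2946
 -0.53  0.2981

T = 1.5;  σ√T = 0.2327
d₁ = [ln(87/82) + (0.081 − 0.016 + 0.19²/2)·1.5] / 0.2327 = [0.0592 + 0.1246] / 0.2327 = 0.7897 ≈ 0.79
d₂ = d₁ − σ√T = 0.7897 − 0.2327 = 0.5570 ≈ 0.56
e^(−qT) = e^(−0.016·1.5) = 0.9763;  e^(−rT) = e^(−0.081·1.5) = 0.8856
P = 82·0.8856·N(-0.56) − 87·0.9763·N(-0.79) = 82·0.8856·0.2877 − 87·0.9763·0.2148 = 20.8925 − 18.2447 = 2.6478

€2.65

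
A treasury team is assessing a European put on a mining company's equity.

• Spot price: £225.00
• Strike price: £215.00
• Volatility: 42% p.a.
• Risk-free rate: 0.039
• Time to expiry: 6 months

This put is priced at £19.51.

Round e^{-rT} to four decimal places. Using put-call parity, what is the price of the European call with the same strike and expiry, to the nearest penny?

e^(−rT) = e^(−0.039·0.5) = 0.9807
Put-call parity: C − P = S − K·e^(−rT) = 225 − 215·0.9807 = 225 − 210.8505 = 14.1495
C = P + (C − P) = 19.51 + (14.1495) = 33.6595

£33.66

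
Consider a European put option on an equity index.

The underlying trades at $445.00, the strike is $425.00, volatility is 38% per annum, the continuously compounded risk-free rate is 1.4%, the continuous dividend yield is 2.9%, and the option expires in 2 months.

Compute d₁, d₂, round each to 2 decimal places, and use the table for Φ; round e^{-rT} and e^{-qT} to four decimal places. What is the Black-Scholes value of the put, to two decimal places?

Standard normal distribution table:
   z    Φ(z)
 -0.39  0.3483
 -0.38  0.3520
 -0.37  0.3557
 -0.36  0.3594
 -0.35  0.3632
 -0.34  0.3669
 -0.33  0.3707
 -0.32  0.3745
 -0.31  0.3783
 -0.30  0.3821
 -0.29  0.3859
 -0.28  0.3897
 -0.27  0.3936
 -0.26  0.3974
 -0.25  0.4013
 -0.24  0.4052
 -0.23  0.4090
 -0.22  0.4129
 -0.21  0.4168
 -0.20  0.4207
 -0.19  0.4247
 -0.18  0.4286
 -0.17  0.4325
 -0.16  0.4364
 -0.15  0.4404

σ√T = 0.38·√0.1667 = 0.1551
d₁ = [ln(445/425) + (0.014 − 0.029 + 0.38²/2)·0.1667] / 0.1551 = [0.0460 + 0.0095] / 0.1551 = 0.3579 ≈ 0.36
d₂ = d₁ − σ√T = 0.3579 − 0.1551 = 0.2027 ≈ 0.20
exp(−qT) = exp(−0.029·0.1667) = 0.9952;  exp(−rT) = exp(−0.014·0.1667) = 0.9977
N(−d₂) = N(-0.20) = 0.4207;  N(−d₁) = N(-0.36) = 0.3594
P = 425·0.9977·0.4207 − 445·0.9952·0.3594 = 178.3863 − 159.1653 = 19.2209

$19.22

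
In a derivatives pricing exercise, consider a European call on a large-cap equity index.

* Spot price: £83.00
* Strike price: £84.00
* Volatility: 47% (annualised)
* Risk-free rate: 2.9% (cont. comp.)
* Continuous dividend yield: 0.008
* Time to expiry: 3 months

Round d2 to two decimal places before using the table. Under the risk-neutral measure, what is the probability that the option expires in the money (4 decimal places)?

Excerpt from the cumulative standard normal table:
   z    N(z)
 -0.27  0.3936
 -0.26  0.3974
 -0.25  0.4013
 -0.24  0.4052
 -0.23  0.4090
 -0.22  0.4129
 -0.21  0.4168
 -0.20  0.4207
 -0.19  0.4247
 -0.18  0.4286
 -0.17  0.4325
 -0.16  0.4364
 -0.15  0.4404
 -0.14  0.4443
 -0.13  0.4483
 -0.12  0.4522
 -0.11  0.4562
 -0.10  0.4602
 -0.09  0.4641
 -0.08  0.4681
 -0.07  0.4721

0.4404

σ√T = 0.47 × 0.5000 = 0.2350
d₁ = [ln(83/84) + (0.029 − 0.008 + 0.47²/2)·0.25] / 0.2350 = [-0.0120 + 0.0329] / 0.2350 = 0.0889 ≈ 0.09
d₂ = d₁ − σ√T = 0.0889 − 0.2350 = -0.1461 ≈ -0.15
Risk-neutral Pr[S_T > K] = N(d₂) = N(-0.15) = 0.4404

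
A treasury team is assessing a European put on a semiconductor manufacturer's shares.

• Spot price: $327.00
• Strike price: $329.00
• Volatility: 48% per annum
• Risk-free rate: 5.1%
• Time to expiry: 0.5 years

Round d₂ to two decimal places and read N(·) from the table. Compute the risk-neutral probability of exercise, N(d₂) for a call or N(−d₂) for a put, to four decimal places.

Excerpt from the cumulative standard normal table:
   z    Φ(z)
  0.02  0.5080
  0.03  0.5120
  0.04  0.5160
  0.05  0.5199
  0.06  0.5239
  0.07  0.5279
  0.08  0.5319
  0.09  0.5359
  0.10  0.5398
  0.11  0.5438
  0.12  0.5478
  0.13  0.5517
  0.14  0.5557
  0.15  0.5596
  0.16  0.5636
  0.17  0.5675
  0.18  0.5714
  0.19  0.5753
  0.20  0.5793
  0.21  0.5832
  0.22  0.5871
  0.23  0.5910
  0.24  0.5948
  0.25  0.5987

0.5438

T = 0.5;  σ√T = 0.3394
d₁ = [ln(327/329) + (0.051 + 0.48²/2)·0.5] / 0.3394 = [-0.0061 + 0.0831] / 0.3394 = 0.2269 ≈ 0.23
d₂ = d₁ − σ√T = 0.2269 − 0.3394 = -0.1125 ≈ -0.11
Risk-neutral Pr[S_T < K] = N(−d₂) = N(0.11) = 0.5438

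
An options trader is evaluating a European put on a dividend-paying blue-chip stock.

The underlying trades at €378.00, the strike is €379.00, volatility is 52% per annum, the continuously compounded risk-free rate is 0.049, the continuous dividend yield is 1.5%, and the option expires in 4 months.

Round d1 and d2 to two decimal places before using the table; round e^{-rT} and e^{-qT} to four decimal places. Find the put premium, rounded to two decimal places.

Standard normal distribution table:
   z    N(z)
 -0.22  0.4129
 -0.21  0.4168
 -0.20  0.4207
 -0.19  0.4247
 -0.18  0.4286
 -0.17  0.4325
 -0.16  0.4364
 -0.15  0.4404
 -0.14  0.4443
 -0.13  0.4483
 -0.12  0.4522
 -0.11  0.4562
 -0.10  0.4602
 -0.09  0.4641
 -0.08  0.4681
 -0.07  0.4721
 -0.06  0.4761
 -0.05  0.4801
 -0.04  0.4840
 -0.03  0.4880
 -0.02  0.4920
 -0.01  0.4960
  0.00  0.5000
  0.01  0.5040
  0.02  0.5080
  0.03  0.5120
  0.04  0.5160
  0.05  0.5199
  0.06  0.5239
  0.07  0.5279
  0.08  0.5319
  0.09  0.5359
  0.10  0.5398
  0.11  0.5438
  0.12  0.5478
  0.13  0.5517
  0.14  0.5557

€43.05

T = 0.3333;  σ√T = 0.3002
d₁ = [ln(378/379) + (0.049 − 0.015 + 0.52²/2)·0.3333] / 0.3002 = [-0.0026 + 0.0564] / 0.3002 = 0.1791 which rounds to 0.18
d₂ = d₁ − σ√T = 0.1791 − 0.3002 = -0.1212 which rounds to -0.12
exp(−qT) = exp(−0.015·0.3333) = 0.9950;  exp(−rT) = exp(−0.049·0.3333) = 0.9838
N(−d₂) = N(0.12) = 0.5478;  N(−d₁) = N(-0.18) = 0.4286
P = 379·0.9838·0.5478 − 378·0.9950·0.4286 = 204.2528 − 161.2007 = 43.0521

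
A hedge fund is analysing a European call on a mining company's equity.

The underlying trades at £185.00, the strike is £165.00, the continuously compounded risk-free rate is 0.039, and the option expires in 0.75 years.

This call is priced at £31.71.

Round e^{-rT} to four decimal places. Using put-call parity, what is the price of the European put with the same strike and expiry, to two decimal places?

e^(−rT) = e^(−0.039·0.75) = 0.9712
Put-call parity: C − P = S − K·e^(−rT) = 185 − 165·0.9712 = 185 − 160.2480 = 24.7520
P = C − (C − P) = 31.71 − (24.7520) = 6.9580

£6.96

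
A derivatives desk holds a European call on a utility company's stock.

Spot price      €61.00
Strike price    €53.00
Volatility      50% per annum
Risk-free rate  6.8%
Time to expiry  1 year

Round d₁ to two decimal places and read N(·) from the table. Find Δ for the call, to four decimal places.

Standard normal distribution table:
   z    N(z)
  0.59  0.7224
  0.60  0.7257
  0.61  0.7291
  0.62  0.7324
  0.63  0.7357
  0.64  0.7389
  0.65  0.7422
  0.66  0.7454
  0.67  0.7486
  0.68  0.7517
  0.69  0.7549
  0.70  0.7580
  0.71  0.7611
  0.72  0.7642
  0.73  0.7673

0.7486

σ√T = 0.5 × 1.0000 = 0.5000
ln(S/K) + (r + σ²/2)T = ln(61/53) + (0.068 + 0.5²/2)·1 = 0.1406 + 0.1930 = 0.3336
d₁ = 0.3336 / 0.5000 = 0.6672 which rounds to 0.67
N(d₁) = N(0.67) = 0.7486
Δ_call = N(d₁) = 0.7486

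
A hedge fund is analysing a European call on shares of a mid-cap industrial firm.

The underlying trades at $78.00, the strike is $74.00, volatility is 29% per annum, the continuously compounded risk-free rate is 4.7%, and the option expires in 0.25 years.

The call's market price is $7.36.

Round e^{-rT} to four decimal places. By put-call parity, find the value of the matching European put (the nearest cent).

$2.49

e^(−rT) = e^(−0.047·0.25) = 0.9883
Put-call parity: C − P = S − K·e^(−rT) = 78 − 74·0.9883 = 78 − 73.1342 = 4.8658
P = C − (C − P) = 7.36 − (4.8658) = 2.4942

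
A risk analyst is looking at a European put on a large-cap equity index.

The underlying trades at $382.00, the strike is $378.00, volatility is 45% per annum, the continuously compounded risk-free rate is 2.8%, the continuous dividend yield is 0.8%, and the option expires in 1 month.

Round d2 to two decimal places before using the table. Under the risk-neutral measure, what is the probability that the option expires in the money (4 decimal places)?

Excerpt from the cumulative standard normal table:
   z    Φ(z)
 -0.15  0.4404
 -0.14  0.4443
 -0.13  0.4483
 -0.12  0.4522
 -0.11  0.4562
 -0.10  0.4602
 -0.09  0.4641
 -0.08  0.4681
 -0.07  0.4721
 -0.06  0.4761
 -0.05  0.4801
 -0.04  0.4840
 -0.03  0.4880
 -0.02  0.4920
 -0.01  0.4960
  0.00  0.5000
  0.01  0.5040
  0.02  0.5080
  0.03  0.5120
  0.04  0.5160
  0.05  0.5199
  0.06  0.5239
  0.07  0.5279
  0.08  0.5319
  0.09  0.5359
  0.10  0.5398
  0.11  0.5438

σ√T = 0.45 × 0.2887 = 0.1299
d₁ = [ln(382/378) + (0.028 − 0.008 + 0.45²/2)·0.08333] / 0.1299 = [0.0105 + 0.0101] / 0.1299 = 0.1588 which rounds to 0.16
d₂ = d₁ − σ√T = 0.1588 − 0.1299 = 0.0289 which rounds to 0.03
Pr(exercise) under Q = N(−d₂) = N(-0.03) = 0.4880

0.4880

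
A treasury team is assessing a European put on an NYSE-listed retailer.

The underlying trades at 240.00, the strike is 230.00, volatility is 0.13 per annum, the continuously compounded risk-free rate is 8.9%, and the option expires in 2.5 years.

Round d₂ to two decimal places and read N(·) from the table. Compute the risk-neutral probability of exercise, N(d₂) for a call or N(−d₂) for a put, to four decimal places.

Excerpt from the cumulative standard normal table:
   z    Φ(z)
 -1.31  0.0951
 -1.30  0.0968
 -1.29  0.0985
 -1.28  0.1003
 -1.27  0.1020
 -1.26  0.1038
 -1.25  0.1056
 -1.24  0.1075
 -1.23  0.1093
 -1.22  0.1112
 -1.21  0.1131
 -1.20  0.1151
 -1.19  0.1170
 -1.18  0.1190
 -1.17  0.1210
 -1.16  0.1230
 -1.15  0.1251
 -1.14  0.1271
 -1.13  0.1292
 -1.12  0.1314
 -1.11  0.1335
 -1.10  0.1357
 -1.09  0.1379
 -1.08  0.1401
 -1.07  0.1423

0.1170

T = 2.5;  σ√T = 0.2055
ln(S/K) + (r + σ²/2)T = ln(240/230) + (0.089 + 0.13²/2)·2.5 = 0.0426 + 0.2436 = 0.2862
d₁ = 0.2862 / 0.2055 = 1.3923 → 1.39
d₂ = d₁ − σ√T = 1.3923 − 0.2055 = 1.1868 → 1.19
Pr(exercise) under Q = N(−d₂) = N(-1.19) = 0.1170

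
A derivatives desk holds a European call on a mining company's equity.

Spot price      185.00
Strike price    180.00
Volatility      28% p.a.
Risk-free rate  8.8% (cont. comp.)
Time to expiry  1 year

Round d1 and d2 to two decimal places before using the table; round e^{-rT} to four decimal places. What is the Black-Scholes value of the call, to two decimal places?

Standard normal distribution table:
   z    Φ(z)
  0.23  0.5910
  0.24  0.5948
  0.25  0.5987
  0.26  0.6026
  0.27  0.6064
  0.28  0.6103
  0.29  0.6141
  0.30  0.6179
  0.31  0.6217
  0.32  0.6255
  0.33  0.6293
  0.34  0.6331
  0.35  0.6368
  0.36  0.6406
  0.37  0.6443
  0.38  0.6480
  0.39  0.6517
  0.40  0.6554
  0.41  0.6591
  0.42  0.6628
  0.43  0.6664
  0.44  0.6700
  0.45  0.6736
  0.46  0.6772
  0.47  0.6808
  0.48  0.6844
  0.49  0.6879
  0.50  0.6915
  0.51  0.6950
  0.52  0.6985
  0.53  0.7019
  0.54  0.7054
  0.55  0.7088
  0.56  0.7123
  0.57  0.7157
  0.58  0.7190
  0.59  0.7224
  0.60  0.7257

T = 1;  σ√T = 0.2800
d₁ = [ln(185/180) + (0.088 + ½·0.28²)·1] / (σ√T) = (0.0274 + 0.1272) / 0.2800 = 0.5521 → 0.55
d₂ = 0.5521 − 0.2800 = 0.2721 → 0.27
e^(−rT) = e^(−0.088·1) = 0.9158
C = 185·N(0.55) − 180·0.9158·N(0.27) = 185·0.7088 − 180·0.9158·0.6064 = 131.1280 − 99.9614 = 31.1666

31.17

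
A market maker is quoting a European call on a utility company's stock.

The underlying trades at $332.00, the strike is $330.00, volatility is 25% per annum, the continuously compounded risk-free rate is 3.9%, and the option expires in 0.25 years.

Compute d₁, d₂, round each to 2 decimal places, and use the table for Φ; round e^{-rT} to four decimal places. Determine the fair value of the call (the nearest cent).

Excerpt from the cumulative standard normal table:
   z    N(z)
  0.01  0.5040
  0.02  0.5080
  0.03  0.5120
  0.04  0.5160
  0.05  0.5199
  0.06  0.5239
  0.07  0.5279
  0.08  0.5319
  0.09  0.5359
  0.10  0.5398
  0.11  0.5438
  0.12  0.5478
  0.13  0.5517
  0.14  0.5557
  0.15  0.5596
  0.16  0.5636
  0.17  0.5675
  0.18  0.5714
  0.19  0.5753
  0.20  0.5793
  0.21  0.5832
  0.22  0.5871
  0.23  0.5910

T = 0.25;  σ√T = 0.1250
d₁ = [ln(332/330) + (0.039 + 0.25²/2)·0.25] / 0.1250 = [0.0060 + 0.0176] / 0.1250 = 0.1888 → 0.19
d₂ = d₁ − σ√T = 0.1888 − 0.1250 = 0.0638 → 0.06
e^(−rT) = e^(−0.039·0.25) = 0.9903
N(d₁) = N(0.19) = 0.5753;  N(d₂) = N(0.06) = 0.5239
C = 332·0.5753 − 330·0.9903·0.5239 = 190.9996 − 171.2100 = 19.7896

$19.79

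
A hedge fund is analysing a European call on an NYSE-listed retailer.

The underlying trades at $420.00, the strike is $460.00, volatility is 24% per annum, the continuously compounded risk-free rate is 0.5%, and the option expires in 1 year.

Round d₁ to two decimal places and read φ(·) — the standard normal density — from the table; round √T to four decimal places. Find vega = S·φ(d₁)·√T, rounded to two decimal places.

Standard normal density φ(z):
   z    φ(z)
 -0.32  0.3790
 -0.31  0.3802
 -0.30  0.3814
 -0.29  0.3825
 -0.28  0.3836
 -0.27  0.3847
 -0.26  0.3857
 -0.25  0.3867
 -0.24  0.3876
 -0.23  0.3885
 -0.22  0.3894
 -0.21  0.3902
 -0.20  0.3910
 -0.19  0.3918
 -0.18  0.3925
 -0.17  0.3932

σ√T = 0.24·√1 = 0.2400
d₁ = [ln(420/460) + (0.005 + 0.24²/2)·1] / 0.2400 = [-0.0910 + 0.0338] / 0.2400 = -0.2382 → -0.24
√T = √1 = 1.0000
φ(d₁) = φ(-0.24) = 0.3876
vega = S·φ(d₁)·√T = 420·0.3876·1.0000 = 162.7920

162.79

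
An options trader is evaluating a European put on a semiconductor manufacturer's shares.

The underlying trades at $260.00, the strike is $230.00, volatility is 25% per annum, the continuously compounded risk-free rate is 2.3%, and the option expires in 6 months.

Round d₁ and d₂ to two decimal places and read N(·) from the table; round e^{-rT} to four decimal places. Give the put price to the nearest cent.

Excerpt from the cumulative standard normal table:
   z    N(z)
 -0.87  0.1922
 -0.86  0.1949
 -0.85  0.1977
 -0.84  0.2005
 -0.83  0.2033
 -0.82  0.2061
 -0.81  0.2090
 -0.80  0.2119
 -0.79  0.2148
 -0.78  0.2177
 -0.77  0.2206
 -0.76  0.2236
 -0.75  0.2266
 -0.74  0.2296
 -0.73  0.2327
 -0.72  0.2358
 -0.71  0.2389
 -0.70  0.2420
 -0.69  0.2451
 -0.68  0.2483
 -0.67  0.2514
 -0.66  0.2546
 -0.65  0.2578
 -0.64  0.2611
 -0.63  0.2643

$5.76

σ√T = 0.25·√0.5 = 0.1768
d₁ = [ln(260/230) + (0.023 + ½·0.25²)·0.5] / (σ√T) = (0.1226 + 0.0271) / 0.1768 = 0.8470 which rounds to 0.85
d₂ = 0.8470 − 0.1768 = 0.6702 which rounds to 0.67
e^(−rT) = e^(−0.023·0.5) = 0.9886
N(−d₂) = N(-0.67) = 0.2514;  N(−d₁) = N(-0.85) = 0.1977
P = 230·0.9886·0.2514 − 260·0.1977 = 57.1628 − 51.4020 = 5.7608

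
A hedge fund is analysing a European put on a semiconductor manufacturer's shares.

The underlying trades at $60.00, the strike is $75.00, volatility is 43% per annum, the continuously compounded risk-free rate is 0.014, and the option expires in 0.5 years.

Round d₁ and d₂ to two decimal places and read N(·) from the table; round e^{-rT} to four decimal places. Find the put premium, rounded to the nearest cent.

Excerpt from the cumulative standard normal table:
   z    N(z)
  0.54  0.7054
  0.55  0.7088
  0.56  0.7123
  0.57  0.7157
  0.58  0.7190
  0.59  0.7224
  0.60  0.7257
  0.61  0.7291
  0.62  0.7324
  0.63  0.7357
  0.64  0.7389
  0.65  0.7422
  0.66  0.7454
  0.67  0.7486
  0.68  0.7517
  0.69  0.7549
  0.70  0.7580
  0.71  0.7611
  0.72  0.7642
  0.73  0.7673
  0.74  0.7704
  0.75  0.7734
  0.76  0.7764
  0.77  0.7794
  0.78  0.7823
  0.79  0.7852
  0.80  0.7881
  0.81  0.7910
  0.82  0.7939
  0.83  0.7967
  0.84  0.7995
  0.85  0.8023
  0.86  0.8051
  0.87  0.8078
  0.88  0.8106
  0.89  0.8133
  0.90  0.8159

σ√T = 0.43 × 0.7071 = 0.3041
d₁ = [ln(60/75) + (0.014 + ½·0.43²)·0.5] / (σ√T) = (-0.2231 + 0.0532) / 0.3041 = -0.5588 ≈ -0.56
d₂ = -0.5588 − 0.3041 = -0.8629 ≈ -0.86
exp(−rT) = exp(−0.014·0.5) = 0.9930
P = 75·0.9930·N(0.86) − 60·N(0.56) = 75·0.9930·0.8051 − 60·0.7123 = 59.9598 − 42.7380 = 17.2218

$17.22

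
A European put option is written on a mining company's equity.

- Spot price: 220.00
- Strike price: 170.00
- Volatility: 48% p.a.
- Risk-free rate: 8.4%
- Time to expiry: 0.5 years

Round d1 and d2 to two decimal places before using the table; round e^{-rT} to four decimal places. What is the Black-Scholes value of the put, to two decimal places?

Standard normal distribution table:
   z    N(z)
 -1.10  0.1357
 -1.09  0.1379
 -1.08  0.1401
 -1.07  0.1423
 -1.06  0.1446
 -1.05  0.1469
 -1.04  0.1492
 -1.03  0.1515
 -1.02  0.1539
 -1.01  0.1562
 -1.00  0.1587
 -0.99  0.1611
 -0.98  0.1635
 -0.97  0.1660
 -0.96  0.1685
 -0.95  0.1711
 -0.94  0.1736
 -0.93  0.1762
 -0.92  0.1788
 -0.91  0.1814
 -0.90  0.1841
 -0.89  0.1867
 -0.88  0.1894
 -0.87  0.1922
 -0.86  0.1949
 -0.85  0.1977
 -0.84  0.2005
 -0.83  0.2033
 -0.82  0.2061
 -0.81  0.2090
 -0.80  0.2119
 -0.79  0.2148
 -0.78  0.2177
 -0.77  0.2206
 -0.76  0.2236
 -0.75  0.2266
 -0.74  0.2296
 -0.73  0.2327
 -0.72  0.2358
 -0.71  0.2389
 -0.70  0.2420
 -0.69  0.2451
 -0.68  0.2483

T = 0.5;  σ√T = 0.3394
d₁ = [ln(220/170) + (0.084 + 0.48²/2)·0.5] / 0.3394 = [0.2578 + 0.0996] / 0.3394 = 1.0531 ⇒ 1.05
d₂ = d₁ − σ√T = 1.0531 − 0.3394 = 0.7137 ⇒ 0.71
e^(−rT) = e^(−0.084·0.5) = 0.9589
P = 170·0.9589·N(-0.71) − 220·N(-1.05) = 170·0.9589·0.2389 − 220·0.1469 = 38.9438 − 32.3180 = 6.6258

6.63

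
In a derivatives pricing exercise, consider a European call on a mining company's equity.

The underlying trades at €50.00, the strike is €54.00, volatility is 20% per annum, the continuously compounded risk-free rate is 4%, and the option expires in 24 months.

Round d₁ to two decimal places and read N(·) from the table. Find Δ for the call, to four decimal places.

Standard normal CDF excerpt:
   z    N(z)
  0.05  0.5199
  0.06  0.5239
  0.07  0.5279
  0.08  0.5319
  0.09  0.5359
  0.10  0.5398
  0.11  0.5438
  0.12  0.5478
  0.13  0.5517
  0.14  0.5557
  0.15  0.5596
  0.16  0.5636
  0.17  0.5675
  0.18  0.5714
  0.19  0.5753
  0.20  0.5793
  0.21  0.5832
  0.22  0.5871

σ√T = 0.2·√2 = 0.2828
ln(S/K) + (r + σ²/2)T = ln(50/54) + (0.04 + 0.2²/2)·2 = -0.0770 + 0.1200 = 0.0430
d₁ = 0.0430 / 0.2828 = 0.1522 ⇒ 0.15
N(d₁) = N(0.15) = 0.5596
Δ_call = N(d₁) = 0.5596

0.5596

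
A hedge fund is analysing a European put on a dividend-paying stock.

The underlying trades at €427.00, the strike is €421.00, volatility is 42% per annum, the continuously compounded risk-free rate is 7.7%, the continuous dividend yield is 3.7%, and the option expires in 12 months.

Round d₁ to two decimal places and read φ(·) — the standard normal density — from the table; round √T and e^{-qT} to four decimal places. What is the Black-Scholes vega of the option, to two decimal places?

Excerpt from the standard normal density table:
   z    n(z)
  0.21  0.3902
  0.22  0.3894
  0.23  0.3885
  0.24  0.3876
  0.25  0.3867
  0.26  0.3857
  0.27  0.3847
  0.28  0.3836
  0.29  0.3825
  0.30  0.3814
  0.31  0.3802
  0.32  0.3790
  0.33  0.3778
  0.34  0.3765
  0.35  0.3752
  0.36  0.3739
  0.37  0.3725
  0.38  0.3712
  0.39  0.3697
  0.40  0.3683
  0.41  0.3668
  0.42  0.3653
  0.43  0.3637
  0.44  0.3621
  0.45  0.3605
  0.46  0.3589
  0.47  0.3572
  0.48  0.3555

σ√T = 0.42 × 1.0000 = 0.4200
d₁ = [ln(427/421) + (0.077 − 0.037 + 0.42²/2)·1] / 0.4200 = [0.0142 + 0.1282] / 0.4200 = 0.3389 → 0.34
√T = √1 = 1.0000
φ(d₁) = φ(0.34) = 0.3765
e^(−qT) = e^(−0.037·1) = 0.9637
vega = S·e^(−qT)·φ(d₁)·√T = 427·0.9637·0.3765·1.0000 = 154.9297
(Vega is the same for a European call and put with the same parameters.)

154.93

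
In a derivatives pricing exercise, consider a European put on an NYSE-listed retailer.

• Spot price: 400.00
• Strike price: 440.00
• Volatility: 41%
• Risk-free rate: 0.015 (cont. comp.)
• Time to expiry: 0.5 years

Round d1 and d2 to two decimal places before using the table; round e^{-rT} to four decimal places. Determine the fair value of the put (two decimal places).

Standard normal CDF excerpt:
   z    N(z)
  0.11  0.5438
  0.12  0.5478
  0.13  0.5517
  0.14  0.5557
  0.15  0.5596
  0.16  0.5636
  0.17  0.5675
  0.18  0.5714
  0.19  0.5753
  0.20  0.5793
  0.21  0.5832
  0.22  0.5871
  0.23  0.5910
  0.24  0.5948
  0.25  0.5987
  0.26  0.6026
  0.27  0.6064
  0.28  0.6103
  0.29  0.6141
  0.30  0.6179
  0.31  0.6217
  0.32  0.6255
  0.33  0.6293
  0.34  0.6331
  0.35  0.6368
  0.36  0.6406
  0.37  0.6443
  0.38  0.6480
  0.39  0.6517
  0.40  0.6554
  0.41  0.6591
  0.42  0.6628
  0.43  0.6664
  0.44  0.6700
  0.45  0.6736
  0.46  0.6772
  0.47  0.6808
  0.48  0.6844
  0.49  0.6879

68.72

σ√T = 0.41 × 0.7071 = 0.2899
ln(S/K) + (r + σ²/2)T = ln(400/440) + (0.015 + 0.41²/2)·0.5 = -0.0953 + 0.0495 = -0.0458
d₁ = -0.0458 / 0.2899 = -0.1579 which rounds to -0.16
d₂ = d₁ − σ√T = -0.1579 − 0.2899 = -0.4478 which rounds to -0.45
exp(−rT) = exp(−0.015·0.5) = 0.9925
P = 440·0.9925·N(0.45) − 400·N(0.16) = 440·0.9925·0.6736 − 400·0.5636 = 294.1611 − 225.4400 = 68.7211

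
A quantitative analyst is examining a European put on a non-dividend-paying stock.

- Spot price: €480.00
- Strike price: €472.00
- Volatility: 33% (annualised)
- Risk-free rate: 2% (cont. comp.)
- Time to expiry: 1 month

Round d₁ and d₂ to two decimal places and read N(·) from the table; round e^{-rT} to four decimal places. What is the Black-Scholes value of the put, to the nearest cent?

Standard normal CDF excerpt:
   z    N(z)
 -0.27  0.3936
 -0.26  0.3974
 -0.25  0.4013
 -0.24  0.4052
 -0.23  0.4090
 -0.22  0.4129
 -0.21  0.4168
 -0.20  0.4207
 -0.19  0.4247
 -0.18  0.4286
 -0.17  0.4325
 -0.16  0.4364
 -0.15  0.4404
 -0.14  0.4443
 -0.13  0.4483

€13.02

σ√T = 0.33·√0.08333 = 0.0953
ln(S/K) + (r + σ²/2)T = ln(480/472) + (0.02 + 0.33²/2)·0.08333 = 0.0168 + 0.0062 = 0.0230
d₁ = 0.0230 / 0.0953 = 0.2416 ⇒ 0.24
d₂ = d₁ − σ√T = 0.2416 − 0.0953 = 0.1463 ⇒ 0.15
e^(−rT) = e^(−0.02·0.08333) = 0.9983
N(−d₂) = N(-0.15) = 0.4404;  N(−d₁) = N(-0.24) = 0.4052
P = 472·0.9983·0.4404 − 480·0.4052 = 207.5154 − 194.4960 = 13.0194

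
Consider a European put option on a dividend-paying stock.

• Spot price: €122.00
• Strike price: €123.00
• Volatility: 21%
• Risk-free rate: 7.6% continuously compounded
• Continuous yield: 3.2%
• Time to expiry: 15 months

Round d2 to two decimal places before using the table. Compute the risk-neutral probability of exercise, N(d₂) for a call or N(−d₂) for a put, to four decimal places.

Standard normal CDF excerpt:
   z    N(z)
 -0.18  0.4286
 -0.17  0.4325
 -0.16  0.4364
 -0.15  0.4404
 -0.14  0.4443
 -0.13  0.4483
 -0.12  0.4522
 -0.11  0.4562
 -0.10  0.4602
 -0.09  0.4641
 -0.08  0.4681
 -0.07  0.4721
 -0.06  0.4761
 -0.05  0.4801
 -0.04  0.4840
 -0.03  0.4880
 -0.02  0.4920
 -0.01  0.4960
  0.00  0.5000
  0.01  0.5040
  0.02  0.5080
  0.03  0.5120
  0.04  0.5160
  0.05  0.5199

σ√T = 0.21·√1.25 = 0.2348
d₁ = [ln(122/123) + (0.076 − 0.032 + 0.21²/2)·1.25] / 0.2348 = [-0.0082 + 0.0826] / 0.2348 = 0.3169 ≈ 0.32
d₂ = d₁ − σ√T = 0.3169 − 0.2348 = 0.0821 ≈ 0.08
Risk-neutral Pr[S_T < K] = N(−d₂) = N(-0.08) = 0.4681

0.4681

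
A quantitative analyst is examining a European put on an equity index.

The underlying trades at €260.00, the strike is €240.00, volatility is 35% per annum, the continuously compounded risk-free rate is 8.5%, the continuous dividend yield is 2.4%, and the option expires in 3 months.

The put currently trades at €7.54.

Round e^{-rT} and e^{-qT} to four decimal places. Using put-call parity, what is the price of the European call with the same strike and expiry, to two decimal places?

€31.02

exp(−qT) = exp(−0.024·0.25) = 0.9940;  exp(−rT) = exp(−0.085·0.25) = 0.9790
Put-call parity: C − P = S·e^(−qT) − K·e^(−rT) = 260·0.9940 − 240·0.9790 = 258.4400 − 234.9600 = 23.4800
C = P + (C − P) = 7.54 + (23.4800) = 31.0200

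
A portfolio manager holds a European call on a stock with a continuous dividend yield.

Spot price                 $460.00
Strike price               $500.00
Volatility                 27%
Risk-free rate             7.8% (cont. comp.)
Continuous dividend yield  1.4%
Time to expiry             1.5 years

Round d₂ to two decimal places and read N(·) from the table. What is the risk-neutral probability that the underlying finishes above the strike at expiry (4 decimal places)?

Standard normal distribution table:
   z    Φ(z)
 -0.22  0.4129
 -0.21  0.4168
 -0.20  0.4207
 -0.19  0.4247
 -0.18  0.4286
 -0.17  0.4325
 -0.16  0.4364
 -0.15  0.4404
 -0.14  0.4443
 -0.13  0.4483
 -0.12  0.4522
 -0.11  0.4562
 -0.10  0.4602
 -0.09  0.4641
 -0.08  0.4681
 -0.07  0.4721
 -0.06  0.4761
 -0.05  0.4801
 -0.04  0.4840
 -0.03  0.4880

σ√T = 0.27·√1.5 = 0.3307
d₁ = [ln(460/500) + (0.078 − 0.014 + 0.27²/2)·1.5] / 0.3307 = [-0.0834 + 0.1507] / 0.3307 = 0.2035 ≈ 0.20
d₂ = d₁ − σ√T = 0.2035 − 0.3307 = -0.1272 ≈ -0.13
Risk-neutral Pr[S_T > K] = N(d₂) = N(-0.13) = 0.4483

0.4483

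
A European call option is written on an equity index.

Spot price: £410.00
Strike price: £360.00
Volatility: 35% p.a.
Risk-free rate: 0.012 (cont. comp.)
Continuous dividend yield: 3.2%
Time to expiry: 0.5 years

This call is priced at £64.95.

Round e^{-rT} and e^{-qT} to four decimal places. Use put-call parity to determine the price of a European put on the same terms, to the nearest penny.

£19.31

exp(−qT) = exp(−0.032·0.5) = 0.9841;  exp(−rT) = exp(−0.012·0.5) = 0.9940
Put-call parity: C − P = S·e^(−qT) − K·e^(−rT) = 410·0.9841 − 360·0.9940 = 403.4810 − 357.8400 = 45.6410
P = C − (C − P) = 64.95 − (45.6410) = 19.3090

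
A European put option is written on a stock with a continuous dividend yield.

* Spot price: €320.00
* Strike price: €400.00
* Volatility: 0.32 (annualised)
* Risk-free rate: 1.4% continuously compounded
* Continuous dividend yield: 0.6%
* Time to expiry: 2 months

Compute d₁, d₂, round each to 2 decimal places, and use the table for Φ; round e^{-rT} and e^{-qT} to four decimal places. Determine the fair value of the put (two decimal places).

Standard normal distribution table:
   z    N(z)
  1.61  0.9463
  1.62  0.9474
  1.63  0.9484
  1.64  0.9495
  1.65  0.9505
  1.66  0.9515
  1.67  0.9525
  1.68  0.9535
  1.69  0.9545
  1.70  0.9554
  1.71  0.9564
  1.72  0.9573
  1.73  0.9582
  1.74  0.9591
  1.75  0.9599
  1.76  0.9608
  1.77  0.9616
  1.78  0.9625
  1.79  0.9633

€80.25

T = 0.1667;  σ√T = 0.1306
d₁ = [ln(320/400) + (0.014 − 0.006 + 0.32²/2)·0.1667] / 0.1306 = [-0.2231 + 0.0099] / 0.1306 = -1.6326 → -1.63
d₂ = d₁ − σ√T = -1.6326 − 0.1306 = -1.7632 → -1.76
exp(−qT) = exp(−0.006·0.1667) = 0.9990;  exp(−rT) = exp(−0.014·0.1667) = 0.9977
N(−d₂) = N(1.76) = 0.9608;  N(−d₁) = N(1.63) = 0.9484
P = 400·0.9977·0.9608 − 320·0.9990·0.9484 = 383.4361 − 303.1845 = 80.2516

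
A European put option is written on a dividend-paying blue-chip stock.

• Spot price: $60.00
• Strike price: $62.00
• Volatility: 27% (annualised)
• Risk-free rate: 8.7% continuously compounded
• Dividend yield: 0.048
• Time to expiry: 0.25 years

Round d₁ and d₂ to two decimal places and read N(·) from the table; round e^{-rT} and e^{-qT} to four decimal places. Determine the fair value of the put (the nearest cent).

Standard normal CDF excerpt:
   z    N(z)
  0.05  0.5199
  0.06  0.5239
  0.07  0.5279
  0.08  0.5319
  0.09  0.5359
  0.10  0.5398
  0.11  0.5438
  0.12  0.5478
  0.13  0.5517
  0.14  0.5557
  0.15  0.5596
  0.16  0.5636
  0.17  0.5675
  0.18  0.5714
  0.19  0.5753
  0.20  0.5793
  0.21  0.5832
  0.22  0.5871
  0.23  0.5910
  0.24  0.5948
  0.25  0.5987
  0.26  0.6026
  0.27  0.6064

$4.08

σ√T = 0.27·√0.25 = 0.1350
d₁ = [ln(60/62) + (0.087 − 0.048 + ½·0.27²)·0.25] / (σ√T) = (-0.0328 + 0.0189) / 0.1350 = -0.1032 ≈ -0.10
d₂ = -0.1032 − 0.1350 = -0.2382 ≈ -0.24
e^(−qT) = e^(−0.048·0.25) = 0.9881;  e^(−rT) = e^(−0.087·0.25) = 0.9785
N(−d₂) = N(0.24) = 0.5948;  N(−d₁) = N(0.10) = 0.5398
P = 62·0.9785·0.5948 − 60·0.9881·0.5398 = 36.0847 − 32.0026 = 4.0821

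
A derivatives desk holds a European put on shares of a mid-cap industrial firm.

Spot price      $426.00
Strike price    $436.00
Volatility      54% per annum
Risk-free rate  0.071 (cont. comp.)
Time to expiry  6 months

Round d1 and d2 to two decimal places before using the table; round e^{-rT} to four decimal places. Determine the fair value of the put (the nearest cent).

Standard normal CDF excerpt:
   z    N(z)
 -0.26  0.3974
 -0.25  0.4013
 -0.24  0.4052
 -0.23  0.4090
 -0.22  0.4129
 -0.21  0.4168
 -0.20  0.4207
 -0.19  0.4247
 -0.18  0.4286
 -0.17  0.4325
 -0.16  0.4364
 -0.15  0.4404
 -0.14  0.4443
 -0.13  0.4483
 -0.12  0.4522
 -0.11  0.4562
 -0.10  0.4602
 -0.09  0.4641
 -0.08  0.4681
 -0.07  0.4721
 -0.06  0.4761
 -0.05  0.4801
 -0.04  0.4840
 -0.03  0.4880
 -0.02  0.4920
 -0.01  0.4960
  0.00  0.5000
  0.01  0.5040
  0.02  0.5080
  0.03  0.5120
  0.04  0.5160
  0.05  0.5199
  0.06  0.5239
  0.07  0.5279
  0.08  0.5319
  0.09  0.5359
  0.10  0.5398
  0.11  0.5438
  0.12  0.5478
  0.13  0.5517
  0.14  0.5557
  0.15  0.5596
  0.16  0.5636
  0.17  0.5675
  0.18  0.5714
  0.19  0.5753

T = 0.5;  σ√T = 0.3818
d₁ = [ln(426/436) + (0.071 + ½·0.54²)·0.5] / (σ√T) = (-0.0232 + 0.1084) / 0.3818 = 0.2231 ⇒ 0.22
d₂ = 0.2231 − 0.3818 = -0.1587 ⇒ -0.16
e^(−rT) = e^(−0.071·0.5) = 0.9651
P = 436·0.9651·N(0.16) − 426·N(-0.22) = 436·0.9651·0.5636 − 426·0.4129 = 237.1536 − 175.8954 = 61.2582

$61.26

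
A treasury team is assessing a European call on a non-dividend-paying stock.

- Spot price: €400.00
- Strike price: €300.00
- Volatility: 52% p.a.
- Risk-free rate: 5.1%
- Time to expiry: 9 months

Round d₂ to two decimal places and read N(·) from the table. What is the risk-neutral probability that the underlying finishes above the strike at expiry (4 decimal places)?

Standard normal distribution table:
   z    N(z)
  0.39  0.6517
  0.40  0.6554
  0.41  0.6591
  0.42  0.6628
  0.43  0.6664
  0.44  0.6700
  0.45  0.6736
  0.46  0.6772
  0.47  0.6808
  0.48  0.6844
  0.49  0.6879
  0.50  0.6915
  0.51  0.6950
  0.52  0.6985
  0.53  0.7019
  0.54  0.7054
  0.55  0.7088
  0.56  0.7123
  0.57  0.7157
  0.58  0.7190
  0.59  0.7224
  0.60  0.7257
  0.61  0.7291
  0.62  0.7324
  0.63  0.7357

σ√T = 0.52 × 0.8660 = 0.4503
d₁ = [ln(400/300) + (0.051 + ½·0.52²)·0.75] / (σ√T) = (0.2877 + 0.1396) / 0.4503 = 0.9489 → 0.95
d₂ = 0.9489 − 0.4503 = 0.4986 → 0.50
Risk-neutral Pr[S_T > K] = N(d₂) = N(0.50) = 0.6915

0.6915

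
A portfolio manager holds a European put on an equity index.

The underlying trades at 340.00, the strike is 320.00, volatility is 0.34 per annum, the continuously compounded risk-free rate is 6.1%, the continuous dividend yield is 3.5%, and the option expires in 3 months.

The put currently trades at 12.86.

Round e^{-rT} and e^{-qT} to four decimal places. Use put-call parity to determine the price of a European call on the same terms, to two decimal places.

e^(−qT) = e^(−0.035·0.25) = 0.9913;  e^(−rT) = e^(−0.061·0.25) = 0.9849
Put-call parity: C − P = S·e^(−qT) − K·e^(−rT) = 340·0.9913 − 320·0.9849 = 337.0420 − 315.1680 = 21.8740
C = P + (C − P) = 12.86 + (21.8740) = 34.7340

34.73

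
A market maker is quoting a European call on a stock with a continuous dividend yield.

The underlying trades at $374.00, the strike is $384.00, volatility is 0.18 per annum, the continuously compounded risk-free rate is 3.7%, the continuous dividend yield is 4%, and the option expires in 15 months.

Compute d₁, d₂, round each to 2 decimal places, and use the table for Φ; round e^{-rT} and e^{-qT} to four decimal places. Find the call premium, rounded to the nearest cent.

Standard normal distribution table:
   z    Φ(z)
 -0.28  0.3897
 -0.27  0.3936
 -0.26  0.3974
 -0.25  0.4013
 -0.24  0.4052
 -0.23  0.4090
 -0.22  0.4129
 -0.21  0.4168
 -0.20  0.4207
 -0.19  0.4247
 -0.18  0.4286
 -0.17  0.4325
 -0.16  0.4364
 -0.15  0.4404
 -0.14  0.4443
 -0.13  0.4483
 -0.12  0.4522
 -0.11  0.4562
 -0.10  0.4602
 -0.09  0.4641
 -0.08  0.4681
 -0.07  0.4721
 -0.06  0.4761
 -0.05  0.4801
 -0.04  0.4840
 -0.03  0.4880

$23.66

σ√T = 0.18·√1.25 = 0.2012
d₁ = [ln(374/384) + (0.037 − 0.04 + 0.18²/2)·1.25] / 0.2012 = [-0.0264 + 0.0165] / 0.2012 = -0.0491 ≈ -0.05
d₂ = d₁ − σ√T = -0.0491 − 0.2012 = -0.2504 ≈ -0.25
exp(−qT) = exp(−0.04·1.25) = 0.9512;  exp(−rT) = exp(−0.037·1.25) = 0.9548
C = 374·0.9512·N(-0.05) − 384·0.9548·N(-0.25) = 374·0.9512·0.4801 − 384·0.9548·0.4013 = 170.7950 − 147.1339 = 23.6611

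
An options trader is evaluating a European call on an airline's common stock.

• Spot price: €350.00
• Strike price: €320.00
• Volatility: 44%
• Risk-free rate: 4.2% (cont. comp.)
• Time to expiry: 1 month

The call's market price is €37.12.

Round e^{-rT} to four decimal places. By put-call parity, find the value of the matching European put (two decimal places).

€6.00

e^(−rT) = e^(−0.042·0.08333) = 0.9965
Put-call parity: C − P = S − K·e^(−rT) = 350 − 320·0.9965 = 350 − 318.8800 = 31.1200
P = C − (C − P) = 37.12 − (31.1200) = 6.0000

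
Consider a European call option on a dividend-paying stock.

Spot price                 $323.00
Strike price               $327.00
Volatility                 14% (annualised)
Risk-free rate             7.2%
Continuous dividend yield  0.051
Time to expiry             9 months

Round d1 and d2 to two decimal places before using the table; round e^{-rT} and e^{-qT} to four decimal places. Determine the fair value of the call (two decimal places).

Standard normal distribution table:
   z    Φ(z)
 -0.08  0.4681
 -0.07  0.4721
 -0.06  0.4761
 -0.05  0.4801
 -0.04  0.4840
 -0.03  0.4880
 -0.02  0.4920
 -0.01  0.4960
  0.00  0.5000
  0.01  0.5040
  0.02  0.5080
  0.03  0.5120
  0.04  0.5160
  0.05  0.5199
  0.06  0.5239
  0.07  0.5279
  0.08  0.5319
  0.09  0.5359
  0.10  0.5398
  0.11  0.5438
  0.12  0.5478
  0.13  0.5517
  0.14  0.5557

σ√T = 0.14 × 0.8660 = 0.1212
d₁ = [ln(323/327) + (0.072 − 0.051 + 0.14²/2)·0.75] / 0.1212 = [-0.0123 + 0.0231] / 0.1212 = 0.0890 ≈ 0.09
d₂ = d₁ − σ√T = 0.0890 − 0.1212 = -0.0322 ≈ -0.03
e^(−qT) = e^(−0.051·0.75) = 0.9625;  e^(−rT) = e^(−0.072·0.75) = 0.9474
C = 323·0.9625·N(0.09) − 327·0.9474·N(-0.03) = 323·0.9625·0.5359 − 327·0.9474·0.4880 = 166.6046 − 151.1823 = 15.4223

$15.42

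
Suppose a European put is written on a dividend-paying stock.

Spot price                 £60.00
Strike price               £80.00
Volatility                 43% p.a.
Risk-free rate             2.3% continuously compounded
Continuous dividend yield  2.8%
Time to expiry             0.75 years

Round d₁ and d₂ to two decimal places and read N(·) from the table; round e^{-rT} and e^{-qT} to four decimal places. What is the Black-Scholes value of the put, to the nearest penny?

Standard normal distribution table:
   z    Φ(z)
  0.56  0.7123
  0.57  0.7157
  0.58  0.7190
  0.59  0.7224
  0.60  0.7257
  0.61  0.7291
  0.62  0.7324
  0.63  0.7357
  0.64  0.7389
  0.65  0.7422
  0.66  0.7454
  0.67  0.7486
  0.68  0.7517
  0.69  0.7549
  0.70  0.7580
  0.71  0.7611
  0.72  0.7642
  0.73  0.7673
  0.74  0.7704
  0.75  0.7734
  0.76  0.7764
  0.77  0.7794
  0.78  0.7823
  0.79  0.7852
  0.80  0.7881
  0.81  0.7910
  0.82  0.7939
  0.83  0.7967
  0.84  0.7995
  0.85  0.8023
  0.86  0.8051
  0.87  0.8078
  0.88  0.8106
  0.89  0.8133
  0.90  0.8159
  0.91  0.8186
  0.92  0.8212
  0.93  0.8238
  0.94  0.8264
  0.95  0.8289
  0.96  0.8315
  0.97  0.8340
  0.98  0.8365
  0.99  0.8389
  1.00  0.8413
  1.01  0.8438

σ√T = 0.43 × 0.8660 = 0.3724
ln(S/K) + (r − q + σ²/2)T = ln(60/80) + (0.023 − 0.028 + 0.43²/2)·0.75 = -0.2877 + 0.0656 = -0.2221
d₁ = -0.2221 / 0.3724 = -0.5964 ⇒ -0.60
d₂ = d₁ − σ√T = -0.5964 − 0.3724 = -0.9688 ⇒ -0.97
e^(−qT) = e^(−0.028·0.75) = 0.9792;  e^(−rT) = e^(−0.023·0.75) = 0.9829
P = 80·0.9829·N(0.97) − 60·0.9792·N(0.60) = 80·0.9829·0.8340 − 60·0.9792·0.7257 = 65.5791 − 42.6363 = 22.9428

£22.94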